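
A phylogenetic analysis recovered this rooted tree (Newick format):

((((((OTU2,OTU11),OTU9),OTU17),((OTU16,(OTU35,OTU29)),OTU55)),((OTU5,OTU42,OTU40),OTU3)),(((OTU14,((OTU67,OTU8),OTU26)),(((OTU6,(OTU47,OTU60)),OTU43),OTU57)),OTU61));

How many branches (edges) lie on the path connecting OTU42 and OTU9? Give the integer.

7

The MRCA of OTU42 and OTU9 is the node subtending (((((OTU2,OTU11),OTU9),OTU17),((OTU16,(OTU35,OTU29)),OTU55)),((OTU5,OTU42,OTU40),OTU3)).
From OTU42 up to that node: 3 branches. From OTU9 up to the same node: 4 branches. Total: 3 + 4 = 7.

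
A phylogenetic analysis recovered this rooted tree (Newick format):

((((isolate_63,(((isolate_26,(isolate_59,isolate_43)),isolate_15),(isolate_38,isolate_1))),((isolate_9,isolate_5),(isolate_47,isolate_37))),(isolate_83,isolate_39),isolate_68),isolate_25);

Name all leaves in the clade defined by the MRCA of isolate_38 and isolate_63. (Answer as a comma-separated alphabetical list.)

isolate_1, isolate_15, isolate_26, isolate_38, isolate_43, isolate_59, isolate_63

Tracing isolate_38: it sits inside (isolate_38,isolate_1).
Tracing isolate_63: it sits inside (isolate_63,(((isolate_26,(isolate_59,isolate_43)),isolate_15),(isolate_38,isolate_1))).
The smallest clade enclosing both is (isolate_63,(((isolate_26,(isolate_59,isolate_43)),isolate_15),(isolate_38,isolate_1))); the answer is its 7 terminal taxa in alphabetical order.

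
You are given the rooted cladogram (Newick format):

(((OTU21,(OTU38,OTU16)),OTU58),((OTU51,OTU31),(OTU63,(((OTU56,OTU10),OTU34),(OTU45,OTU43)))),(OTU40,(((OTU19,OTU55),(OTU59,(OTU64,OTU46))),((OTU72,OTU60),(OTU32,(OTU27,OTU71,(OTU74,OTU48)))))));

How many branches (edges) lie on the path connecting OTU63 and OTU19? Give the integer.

8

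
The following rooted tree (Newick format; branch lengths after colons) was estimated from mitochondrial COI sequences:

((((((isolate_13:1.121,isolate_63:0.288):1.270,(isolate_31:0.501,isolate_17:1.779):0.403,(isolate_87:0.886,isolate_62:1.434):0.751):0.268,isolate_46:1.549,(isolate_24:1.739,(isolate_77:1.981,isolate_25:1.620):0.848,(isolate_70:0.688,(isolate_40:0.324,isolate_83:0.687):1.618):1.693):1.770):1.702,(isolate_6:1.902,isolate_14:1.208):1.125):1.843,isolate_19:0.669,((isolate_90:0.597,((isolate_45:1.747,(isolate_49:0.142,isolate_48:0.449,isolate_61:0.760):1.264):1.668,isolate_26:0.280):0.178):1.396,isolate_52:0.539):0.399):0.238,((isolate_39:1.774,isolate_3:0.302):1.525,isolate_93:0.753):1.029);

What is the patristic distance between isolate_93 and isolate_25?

The path runs isolate_93 → … → MRCA → … → isolate_25; the MRCA is the root of the tree.
Branch lengths along that path: 0.753 + 1.029 + 0.238 + 1.843 + 1.702 + 1.770 + 0.848 + 1.620 = 9.803.

9.803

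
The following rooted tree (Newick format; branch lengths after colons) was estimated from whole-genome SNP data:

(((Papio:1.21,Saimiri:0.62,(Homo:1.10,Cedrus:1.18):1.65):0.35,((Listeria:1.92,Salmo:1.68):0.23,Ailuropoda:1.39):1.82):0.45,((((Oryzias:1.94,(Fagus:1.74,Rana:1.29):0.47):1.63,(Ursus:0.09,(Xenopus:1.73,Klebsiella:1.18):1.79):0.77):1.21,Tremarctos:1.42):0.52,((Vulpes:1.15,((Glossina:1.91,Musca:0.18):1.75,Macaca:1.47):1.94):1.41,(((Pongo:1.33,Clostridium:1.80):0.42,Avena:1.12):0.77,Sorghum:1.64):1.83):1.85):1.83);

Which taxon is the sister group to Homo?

Homo attaches to the tree at the node subtending (Homo,Cedrus).
The other lineage descending from that same node — the sister group — is the single tip Cedrus.

Cedrus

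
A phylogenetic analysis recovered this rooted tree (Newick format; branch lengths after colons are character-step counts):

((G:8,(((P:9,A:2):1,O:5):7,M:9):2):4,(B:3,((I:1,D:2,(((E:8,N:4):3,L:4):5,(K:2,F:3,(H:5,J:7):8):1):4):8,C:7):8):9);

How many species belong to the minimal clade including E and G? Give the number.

16

The MRCA of E and G is the root, so the clade is the entire tree.
That clade contains 16 terminal taxa: A, B, C, D, E, F, G, H, I, J, K, L, M, N, O, P.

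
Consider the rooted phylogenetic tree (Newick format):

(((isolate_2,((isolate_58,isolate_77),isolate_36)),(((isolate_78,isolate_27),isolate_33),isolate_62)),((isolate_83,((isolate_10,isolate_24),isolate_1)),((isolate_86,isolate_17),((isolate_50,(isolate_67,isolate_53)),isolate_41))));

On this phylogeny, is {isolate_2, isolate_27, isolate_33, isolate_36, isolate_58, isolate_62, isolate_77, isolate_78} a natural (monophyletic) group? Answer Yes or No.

Yes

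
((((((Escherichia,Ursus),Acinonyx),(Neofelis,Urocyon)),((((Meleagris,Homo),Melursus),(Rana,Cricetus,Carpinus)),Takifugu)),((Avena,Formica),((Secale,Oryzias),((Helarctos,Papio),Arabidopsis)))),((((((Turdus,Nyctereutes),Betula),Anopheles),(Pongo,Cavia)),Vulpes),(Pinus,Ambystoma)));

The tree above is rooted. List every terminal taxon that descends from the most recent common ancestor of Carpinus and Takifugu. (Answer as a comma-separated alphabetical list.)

Carpinus, Cricetus, Homo, Meleagris, Melursus, Rana, Takifugu

Tracing Carpinus: it sits inside (Rana,Cricetus,Carpinus).
Tracing Takifugu: it sits inside ((((Meleagris,Homo),Melursus),(Rana,Cricetus,Carpinus)),Takifugu).
The smallest clade enclosing both is ((((Meleagris,Homo),Melursus),(Rana,Cricetus,Carpinus)),Takifugu); the answer is its 7 terminal taxa in alphabetical order.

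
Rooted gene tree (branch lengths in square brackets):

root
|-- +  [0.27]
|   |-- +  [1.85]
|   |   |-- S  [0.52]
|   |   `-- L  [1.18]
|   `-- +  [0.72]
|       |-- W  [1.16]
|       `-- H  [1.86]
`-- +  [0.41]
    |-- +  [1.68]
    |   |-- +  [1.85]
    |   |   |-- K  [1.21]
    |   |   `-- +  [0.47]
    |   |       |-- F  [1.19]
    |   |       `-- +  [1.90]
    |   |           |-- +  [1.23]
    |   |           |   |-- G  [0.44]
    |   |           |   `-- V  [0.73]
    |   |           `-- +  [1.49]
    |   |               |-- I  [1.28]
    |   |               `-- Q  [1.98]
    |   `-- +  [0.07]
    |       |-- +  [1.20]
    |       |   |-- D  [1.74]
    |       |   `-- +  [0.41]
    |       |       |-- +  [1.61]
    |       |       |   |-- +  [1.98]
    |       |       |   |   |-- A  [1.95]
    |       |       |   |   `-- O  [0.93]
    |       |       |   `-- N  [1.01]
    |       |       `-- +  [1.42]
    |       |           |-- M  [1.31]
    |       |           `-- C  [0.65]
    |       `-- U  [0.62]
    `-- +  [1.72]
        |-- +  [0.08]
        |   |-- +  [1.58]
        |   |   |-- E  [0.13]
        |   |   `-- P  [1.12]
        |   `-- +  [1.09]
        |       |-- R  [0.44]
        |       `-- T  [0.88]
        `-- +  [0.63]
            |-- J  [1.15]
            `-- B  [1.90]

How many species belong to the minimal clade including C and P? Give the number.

19

The MRCA of C and P is the node subtending (((K,(F,((G,V),(I,Q)))),((D,(((A,O),N),(M,C))),U)),(((E,P),(R,T)),(J,B))).
That clade contains 19 terminal taxa: A, B, C, D, E, F, G, I, J, K, M, N, O, P, Q, R, T, U, V.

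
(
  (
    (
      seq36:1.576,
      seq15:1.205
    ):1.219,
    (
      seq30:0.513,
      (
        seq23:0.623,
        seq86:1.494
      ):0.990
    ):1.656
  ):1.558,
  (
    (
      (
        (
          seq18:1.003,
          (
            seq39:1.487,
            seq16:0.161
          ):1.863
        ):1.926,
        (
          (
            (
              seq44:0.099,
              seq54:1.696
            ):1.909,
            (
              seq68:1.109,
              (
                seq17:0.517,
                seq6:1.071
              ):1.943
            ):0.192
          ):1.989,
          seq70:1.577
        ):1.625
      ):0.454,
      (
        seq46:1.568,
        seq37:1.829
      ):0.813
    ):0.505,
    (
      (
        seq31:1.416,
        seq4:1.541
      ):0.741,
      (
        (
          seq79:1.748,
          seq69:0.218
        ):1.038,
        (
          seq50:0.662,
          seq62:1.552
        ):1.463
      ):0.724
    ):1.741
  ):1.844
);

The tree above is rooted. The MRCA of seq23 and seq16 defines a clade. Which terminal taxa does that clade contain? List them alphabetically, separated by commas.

seq15, seq16, seq17, seq18, seq23, seq30, seq31, seq36, seq37, seq39, seq4, seq44, seq46, seq50, seq54, seq6, seq62, seq68, seq69, seq70, seq79, seq86

Tracing seq23: it sits inside (seq23,seq86).
Tracing seq16: it sits inside (seq39,seq16).
The smallest clade enclosing both is the whole tree (their MRCA is the root), so the answer is all 22 tips in alphabetical order.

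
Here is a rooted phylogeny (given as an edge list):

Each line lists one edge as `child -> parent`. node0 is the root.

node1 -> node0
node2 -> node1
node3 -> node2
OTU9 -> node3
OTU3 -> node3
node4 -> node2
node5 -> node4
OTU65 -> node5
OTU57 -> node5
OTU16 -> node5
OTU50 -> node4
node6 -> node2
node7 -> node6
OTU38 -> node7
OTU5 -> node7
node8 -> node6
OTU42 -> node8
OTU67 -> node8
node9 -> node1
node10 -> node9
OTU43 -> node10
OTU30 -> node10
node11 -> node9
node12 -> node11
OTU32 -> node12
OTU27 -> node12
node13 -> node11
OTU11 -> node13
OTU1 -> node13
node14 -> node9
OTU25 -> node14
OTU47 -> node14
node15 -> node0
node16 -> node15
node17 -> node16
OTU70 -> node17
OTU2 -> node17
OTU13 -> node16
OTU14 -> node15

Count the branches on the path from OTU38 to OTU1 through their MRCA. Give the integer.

The MRCA of OTU38 and OTU1 is the node subtending (((OTU9,OTU3),((OTU65,OTU57,OTU16),OTU50),((OTU38,OTU5),(OTU42,OTU67))),((OTU43,OTU30),((OTU32,OTU27),(OTU11,OTU1)),(OTU25,OTU47))).
From OTU38 up to that node: 4 branches. From OTU1 up to the same node: 4 branches. Total: 4 + 4 = 8.

8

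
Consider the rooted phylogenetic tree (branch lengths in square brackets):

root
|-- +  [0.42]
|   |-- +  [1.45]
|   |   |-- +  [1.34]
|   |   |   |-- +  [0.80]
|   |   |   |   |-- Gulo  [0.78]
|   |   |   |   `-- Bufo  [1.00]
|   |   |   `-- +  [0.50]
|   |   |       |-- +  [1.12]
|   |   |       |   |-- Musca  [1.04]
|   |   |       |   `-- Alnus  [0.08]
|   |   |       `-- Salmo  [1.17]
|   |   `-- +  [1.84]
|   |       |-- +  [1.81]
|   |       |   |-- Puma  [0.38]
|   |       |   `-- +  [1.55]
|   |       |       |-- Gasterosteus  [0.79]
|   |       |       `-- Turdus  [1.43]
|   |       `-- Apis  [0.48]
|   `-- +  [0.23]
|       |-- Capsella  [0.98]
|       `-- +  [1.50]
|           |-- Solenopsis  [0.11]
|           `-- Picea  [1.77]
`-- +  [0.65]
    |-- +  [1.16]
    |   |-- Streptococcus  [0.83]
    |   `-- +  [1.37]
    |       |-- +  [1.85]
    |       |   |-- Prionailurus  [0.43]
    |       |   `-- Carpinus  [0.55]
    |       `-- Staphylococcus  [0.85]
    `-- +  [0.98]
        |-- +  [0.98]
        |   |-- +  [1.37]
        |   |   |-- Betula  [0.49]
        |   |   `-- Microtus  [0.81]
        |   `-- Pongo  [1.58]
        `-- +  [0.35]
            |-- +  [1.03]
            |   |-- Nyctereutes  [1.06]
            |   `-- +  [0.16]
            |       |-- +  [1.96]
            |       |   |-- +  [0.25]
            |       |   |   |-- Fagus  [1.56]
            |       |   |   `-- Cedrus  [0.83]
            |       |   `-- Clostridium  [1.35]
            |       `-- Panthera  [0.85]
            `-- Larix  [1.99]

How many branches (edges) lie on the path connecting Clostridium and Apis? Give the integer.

11

The MRCA of Clostridium and Apis is the root of the tree.
From Clostridium up to that node: 7 branches. From Apis up to the same node: 4 branches. Total: 7 + 4 = 11.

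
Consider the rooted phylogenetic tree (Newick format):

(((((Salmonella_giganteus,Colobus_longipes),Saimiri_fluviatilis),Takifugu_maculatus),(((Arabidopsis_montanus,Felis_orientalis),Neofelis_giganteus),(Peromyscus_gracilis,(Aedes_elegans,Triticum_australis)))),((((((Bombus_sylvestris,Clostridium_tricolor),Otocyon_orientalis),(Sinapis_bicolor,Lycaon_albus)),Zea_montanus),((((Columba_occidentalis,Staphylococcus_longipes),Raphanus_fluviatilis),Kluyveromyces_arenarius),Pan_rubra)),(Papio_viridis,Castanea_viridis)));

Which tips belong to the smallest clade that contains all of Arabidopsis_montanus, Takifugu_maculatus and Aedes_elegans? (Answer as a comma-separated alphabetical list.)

Tracing Arabidopsis_montanus: it sits inside (Arabidopsis_montanus,Felis_orientalis).
Tracing Takifugu_maculatus: it sits inside (((Salmonella_giganteus,Colobus_longipes),Saimiri_fluviatilis),Takifugu_maculatus).
Tracing Aedes_elegans: it sits inside (Aedes_elegans,Triticum_australis).
The smallest clade enclosing all 3 is ((((Salmonella_giganteus,Colobus_longipes),Saimiri_fluviatilis),Takifugu_maculatus),(((Arabidopsis_montanus,Felis_orientalis),Neofelis_giganteus),(Peromyscus_gracilis,(Aedes_elegans,Triticum_australis)))); the answer is its 10 terminal taxa in alphabetical order.

Aedes_elegans, Arabidopsis_montanus, Colobus_longipes, Felis_orientalis, Neofelis_giganteus, Peromyscus_gracilis, Saimiri_fluviatilis, Salmonella_giganteus, Takifugu_maculatus, Triticum_australis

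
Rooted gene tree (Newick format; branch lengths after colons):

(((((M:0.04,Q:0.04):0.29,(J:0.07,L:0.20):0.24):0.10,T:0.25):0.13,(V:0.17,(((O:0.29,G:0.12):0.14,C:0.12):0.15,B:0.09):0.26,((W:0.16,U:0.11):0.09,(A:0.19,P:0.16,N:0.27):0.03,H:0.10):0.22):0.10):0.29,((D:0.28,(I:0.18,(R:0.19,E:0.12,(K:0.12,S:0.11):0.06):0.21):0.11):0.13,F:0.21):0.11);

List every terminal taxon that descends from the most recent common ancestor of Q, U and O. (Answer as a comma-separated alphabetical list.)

A, B, C, G, H, J, L, M, N, O, P, Q, T, U, V, W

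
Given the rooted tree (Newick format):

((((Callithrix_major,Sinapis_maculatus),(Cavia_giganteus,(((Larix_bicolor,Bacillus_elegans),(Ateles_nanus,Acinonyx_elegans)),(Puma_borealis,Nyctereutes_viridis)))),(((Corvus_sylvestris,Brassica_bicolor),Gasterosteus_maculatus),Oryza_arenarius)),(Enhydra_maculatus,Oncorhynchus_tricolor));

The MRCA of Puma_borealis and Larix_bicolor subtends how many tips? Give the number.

6

The MRCA of Puma_borealis and Larix_bicolor is the node subtending (((Larix_bicolor,Bacillus_elegans),(Ateles_nanus,Acinonyx_elegans)),(Puma_borealis,Nyctereutes_viridis)).
That clade contains 6 terminal taxa: Acinonyx_elegans, Ateles_nanus, Bacillus_elegans, Larix_bicolor, Nyctereutes_viridis, Puma_borealis.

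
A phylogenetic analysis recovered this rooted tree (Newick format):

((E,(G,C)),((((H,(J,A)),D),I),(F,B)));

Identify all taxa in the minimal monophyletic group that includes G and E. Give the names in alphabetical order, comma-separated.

Tracing G: it sits inside (G,C).
Tracing E: it sits inside (E,(G,C)).
The smallest clade enclosing both is (E,(G,C)); the answer is its 3 terminal taxa in alphabetical order.

C, E, G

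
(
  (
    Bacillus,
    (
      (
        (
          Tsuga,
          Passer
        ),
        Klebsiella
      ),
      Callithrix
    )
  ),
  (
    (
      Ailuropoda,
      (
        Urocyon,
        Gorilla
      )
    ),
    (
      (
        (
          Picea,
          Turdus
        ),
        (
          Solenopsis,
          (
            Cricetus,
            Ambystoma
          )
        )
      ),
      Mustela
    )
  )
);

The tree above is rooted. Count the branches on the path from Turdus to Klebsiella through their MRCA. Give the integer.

9

The MRCA of Turdus and Klebsiella is the root of the tree.
From Turdus up to that node: 5 branches. From Klebsiella up to the same node: 4 branches. Total: 5 + 4 = 9.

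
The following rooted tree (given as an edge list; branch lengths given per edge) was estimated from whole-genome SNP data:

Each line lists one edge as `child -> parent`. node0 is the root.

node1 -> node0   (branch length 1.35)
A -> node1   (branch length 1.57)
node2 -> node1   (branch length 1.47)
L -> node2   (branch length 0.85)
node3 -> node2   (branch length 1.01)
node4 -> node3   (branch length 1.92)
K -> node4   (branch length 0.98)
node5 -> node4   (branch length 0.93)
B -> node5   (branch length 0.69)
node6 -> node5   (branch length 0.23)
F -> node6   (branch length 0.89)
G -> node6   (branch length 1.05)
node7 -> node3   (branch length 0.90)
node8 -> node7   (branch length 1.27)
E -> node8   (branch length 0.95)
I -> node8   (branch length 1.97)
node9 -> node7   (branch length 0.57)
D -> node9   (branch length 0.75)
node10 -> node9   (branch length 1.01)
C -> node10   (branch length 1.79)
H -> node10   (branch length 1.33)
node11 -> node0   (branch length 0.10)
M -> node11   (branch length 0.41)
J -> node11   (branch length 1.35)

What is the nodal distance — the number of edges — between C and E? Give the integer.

The MRCA of C and E is the node subtending ((E,I),(D,(C,H))).
From C up to that node: 3 branches. From E up to the same node: 2 branches. Total: 3 + 2 = 5.

5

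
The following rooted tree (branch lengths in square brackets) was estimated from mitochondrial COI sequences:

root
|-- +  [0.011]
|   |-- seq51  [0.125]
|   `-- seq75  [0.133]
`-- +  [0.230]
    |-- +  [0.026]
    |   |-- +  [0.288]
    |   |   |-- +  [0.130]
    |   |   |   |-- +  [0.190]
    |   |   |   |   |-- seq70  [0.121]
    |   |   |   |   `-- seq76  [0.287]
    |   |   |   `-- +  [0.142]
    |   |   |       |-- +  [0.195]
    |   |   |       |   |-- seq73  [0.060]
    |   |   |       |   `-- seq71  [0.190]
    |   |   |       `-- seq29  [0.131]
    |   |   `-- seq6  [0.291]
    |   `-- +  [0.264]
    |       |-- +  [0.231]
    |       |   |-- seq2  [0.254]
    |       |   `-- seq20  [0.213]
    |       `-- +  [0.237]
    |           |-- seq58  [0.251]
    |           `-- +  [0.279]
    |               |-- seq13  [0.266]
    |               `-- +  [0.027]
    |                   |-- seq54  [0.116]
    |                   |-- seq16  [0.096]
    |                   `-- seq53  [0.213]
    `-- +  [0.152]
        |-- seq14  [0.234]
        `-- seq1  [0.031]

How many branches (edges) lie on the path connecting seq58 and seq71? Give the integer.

8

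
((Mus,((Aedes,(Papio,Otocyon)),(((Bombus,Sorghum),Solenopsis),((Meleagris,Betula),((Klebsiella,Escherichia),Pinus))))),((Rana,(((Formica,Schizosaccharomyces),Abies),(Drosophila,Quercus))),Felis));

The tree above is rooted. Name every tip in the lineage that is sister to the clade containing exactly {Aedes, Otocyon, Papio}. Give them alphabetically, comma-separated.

The clade containing exactly {Aedes, Otocyon, Papio} attaches to the tree at the node subtending ((Aedes,(Papio,Otocyon)),(((Bombus,Sorghum),Solenopsis),((Meleagris,Betula),((Klebsiella,Escherichia),Pinus)))).
The other lineage descending from that same node — the sister group — is (((Bombus,Sorghum),Solenopsis),((Meleagris,Betula),((Klebsiella,Escherichia),Pinus))); its 8 tips in alphabetical order are the answer.

Betula, Bombus, Escherichia, Klebsiella, Meleagris, Pinus, Solenopsis, Sorghum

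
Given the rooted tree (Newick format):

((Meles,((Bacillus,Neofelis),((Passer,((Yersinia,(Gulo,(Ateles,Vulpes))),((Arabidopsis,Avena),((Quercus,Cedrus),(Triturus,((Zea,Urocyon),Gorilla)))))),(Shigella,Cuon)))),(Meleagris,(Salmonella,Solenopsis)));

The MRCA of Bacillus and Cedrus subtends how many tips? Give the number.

The MRCA of Bacillus and Cedrus is the node subtending ((Bacillus,Neofelis),((Passer,((Yersinia,(Gulo,(Ateles,Vulpes))),((Arabidopsis,Avena),((Quercus,Cedrus),(Triturus,((Zea,Urocyon),Gorilla)))))),(Shigella,Cuon))).
That clade contains 17 terminal taxa: Arabidopsis, Ateles, Avena, Bacillus, Cedrus, Cuon, Gorilla, Gulo, Neofelis, Passer, Quercus, Shigella, Triturus, Urocyon, Vulpes, Yersinia, Zea.

17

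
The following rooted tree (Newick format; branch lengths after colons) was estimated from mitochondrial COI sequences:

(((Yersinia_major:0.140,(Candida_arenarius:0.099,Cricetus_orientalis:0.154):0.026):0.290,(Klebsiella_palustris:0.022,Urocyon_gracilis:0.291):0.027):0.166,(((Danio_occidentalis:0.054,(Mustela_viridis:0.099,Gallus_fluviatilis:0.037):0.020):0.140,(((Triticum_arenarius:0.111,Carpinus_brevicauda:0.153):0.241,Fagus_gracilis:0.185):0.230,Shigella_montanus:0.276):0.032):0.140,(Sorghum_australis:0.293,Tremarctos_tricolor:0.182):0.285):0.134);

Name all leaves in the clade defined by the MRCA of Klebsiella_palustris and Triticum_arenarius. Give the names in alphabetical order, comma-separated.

Tracing Klebsiella_palustris: it sits inside (Klebsiella_palustris,Urocyon_gracilis).
Tracing Triticum_arenarius: it sits inside (Triticum_arenarius,Carpinus_brevicauda).
The smallest clade enclosing both is the whole tree (their MRCA is the root), so the answer is all 14 tips in alphabetical order.

Candida_arenarius, Carpinus_brevicauda, Cricetus_orientalis, Danio_occidentalis, Fagus_gracilis, Gallus_fluviatilis, Klebsiella_palustris, Mustela_viridis, Shigella_montanus, Sorghum_australis, Tremarctos_tricolor, Triticum_arenarius, Urocyon_gracilis, Yersinia_major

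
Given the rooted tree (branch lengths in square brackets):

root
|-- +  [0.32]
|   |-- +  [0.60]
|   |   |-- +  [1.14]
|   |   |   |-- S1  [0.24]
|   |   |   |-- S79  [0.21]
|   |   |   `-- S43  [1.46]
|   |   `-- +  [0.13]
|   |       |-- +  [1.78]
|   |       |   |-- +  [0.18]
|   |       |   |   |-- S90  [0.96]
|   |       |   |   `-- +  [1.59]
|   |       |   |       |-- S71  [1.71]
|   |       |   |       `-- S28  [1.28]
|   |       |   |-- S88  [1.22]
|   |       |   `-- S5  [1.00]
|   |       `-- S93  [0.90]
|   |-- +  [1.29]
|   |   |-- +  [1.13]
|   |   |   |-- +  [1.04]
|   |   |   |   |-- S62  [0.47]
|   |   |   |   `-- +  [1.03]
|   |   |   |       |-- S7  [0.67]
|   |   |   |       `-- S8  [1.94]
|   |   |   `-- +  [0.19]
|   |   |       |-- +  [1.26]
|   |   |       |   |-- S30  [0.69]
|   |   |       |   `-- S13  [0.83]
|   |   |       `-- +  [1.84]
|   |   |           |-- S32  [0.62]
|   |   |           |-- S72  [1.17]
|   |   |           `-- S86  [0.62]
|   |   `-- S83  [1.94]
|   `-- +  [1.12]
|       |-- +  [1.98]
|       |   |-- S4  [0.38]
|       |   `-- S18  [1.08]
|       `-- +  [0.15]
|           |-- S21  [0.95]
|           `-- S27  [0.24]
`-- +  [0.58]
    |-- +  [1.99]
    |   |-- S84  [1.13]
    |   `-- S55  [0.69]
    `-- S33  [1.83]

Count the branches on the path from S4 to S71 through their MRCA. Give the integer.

9

The MRCA of S4 and S71 is the node subtending (((S1,S79,S43),(((S90,(S71,S28)),S88,S5),S93)),(((S62,(S7,S8)),((S30,S13),(S32,S72,S86))),S83),((S4,S18),(S21,S27))).
From S4 up to that node: 3 branches. From S71 up to the same node: 6 branches. Total: 3 + 6 = 9.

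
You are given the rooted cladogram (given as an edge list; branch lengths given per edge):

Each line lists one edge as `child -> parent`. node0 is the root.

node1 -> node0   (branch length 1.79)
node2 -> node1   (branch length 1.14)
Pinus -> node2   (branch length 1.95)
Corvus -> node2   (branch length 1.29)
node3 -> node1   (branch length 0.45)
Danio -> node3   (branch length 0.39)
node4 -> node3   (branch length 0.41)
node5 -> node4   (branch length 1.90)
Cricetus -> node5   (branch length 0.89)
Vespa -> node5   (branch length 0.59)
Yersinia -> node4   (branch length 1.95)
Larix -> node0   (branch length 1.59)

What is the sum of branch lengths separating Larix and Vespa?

6.73

The path runs Larix → … → MRCA → … → Vespa; the MRCA is the root of the tree.
Branch lengths along that path: 1.59 + 1.79 + 0.45 + 0.41 + 1.90 + 0.59 = 6.73.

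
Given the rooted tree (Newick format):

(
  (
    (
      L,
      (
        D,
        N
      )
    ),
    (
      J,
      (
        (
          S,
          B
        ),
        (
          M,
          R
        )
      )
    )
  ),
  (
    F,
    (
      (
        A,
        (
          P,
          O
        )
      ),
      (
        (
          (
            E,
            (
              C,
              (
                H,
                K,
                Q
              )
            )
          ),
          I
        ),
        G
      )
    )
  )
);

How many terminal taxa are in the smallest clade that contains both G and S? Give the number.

19

The MRCA of G and S is the root, so the clade is the entire tree.
That clade contains 19 terminal taxa: A, B, C, D, E, F, G, H, I, J, K, L, M, N, O, P, Q, R, S.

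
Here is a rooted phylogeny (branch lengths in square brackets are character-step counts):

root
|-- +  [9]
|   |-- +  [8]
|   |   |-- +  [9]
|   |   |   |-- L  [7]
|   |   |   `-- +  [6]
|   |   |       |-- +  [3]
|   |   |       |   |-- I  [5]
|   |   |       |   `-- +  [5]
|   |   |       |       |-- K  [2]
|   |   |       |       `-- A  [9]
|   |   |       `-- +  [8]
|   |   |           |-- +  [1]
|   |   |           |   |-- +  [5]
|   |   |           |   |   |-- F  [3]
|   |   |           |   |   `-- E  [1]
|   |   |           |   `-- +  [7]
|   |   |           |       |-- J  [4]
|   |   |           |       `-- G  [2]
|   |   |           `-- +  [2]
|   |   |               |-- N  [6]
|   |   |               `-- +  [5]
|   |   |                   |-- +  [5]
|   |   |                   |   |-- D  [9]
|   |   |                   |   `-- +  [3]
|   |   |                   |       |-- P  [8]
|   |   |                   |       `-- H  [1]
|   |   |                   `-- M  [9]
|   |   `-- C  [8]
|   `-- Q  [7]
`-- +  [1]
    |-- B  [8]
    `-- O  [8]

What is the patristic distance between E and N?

The path runs E → … → MRCA → … → N; the MRCA is the node subtending (((F,E),(J,G)),(N,((D,(P,H)),M))).
Branch lengths along that path: 1 + 5 + 1 + 2 + 6 = 15.

15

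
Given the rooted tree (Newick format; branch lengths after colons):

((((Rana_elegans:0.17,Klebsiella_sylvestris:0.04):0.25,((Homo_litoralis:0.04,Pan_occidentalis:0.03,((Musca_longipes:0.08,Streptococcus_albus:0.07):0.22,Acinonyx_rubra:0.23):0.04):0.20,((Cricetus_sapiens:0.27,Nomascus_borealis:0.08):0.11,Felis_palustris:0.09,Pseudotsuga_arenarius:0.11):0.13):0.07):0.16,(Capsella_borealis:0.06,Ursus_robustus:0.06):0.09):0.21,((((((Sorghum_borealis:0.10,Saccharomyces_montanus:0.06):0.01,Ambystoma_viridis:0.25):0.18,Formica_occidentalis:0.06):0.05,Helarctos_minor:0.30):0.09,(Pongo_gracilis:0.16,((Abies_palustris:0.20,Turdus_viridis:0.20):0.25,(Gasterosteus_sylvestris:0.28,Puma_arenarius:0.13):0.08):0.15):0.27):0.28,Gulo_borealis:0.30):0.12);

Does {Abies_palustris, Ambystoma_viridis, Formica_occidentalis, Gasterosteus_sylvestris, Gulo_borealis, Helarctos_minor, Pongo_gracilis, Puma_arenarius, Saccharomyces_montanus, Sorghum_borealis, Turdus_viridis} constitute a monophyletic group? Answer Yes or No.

The most recent common ancestor of these taxa subtends ((((((Sorghum_borealis,Saccharomyces_montanus),Ambystoma_viridis),Formica_occidentalis),Helarctos_minor),(Pongo_gracilis,((Abies_palustris,Turdus_viridis),(Gasterosteus_sylvestris,Puma_arenarius)))),Gulo_borealis).
That clade has exactly 11 tips — every listed taxon and nothing else — so the group is monophyletic.

Yes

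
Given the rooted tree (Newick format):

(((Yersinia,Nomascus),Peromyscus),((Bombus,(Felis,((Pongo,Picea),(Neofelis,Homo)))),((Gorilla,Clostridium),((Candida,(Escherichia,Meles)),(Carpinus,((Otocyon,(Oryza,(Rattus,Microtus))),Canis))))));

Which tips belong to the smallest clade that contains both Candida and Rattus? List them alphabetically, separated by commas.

Candida, Canis, Carpinus, Escherichia, Meles, Microtus, Oryza, Otocyon, Rattus

Tracing Candida: it sits inside (Candida,(Escherichia,Meles)).
Tracing Rattus: it sits inside (Rattus,Microtus).
The smallest clade enclosing both is ((Candida,(Escherichia,Meles)),(Carpinus,((Otocyon,(Oryza,(Rattus,Microtus))),Canis))); the answer is its 9 terminal taxa in alphabetical order.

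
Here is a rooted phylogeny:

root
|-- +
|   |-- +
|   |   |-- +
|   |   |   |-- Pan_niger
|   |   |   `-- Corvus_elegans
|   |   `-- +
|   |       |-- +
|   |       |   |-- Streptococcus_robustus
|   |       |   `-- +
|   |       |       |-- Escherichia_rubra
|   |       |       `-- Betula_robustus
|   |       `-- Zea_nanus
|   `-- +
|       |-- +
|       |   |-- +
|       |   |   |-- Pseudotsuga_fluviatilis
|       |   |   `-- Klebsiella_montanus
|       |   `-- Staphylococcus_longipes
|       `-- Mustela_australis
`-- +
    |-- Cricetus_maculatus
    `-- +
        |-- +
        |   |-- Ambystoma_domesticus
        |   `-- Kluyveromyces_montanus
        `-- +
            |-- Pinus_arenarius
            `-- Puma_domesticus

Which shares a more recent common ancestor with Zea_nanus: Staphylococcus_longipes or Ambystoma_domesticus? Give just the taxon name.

The MRCA of Zea_nanus and Staphylococcus_longipes subtends (((Pan_niger,Corvus_elegans),((Streptococcus_robustus,(Escherichia_rubra,Betula_robustus)),Zea_nanus)),(((Pseudotsuga_fluviatilis,Klebsiella_montanus),Staphylococcus_longipes),Mustela_australis)) (10 taxa).
The MRCA of Zea_nanus and Ambystoma_domesticus is the root, subtending the entire tree (15 taxa).
The first is nested inside the second, so Zea_nanus shares a more recent common ancestor with Staphylococcus_longipes.

Staphylococcus_longipes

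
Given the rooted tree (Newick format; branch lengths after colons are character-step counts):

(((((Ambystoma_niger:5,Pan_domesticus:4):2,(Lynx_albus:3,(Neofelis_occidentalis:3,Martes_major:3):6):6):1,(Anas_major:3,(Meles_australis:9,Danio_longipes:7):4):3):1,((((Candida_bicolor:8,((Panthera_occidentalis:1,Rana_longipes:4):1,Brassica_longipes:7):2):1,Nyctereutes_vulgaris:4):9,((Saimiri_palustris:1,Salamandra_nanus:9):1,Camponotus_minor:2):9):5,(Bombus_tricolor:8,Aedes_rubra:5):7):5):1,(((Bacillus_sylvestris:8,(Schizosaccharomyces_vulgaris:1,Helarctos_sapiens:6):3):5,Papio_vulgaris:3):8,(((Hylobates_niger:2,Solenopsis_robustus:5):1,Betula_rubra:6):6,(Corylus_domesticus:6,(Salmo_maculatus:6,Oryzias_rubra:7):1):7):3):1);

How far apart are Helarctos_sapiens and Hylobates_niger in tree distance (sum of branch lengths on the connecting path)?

34

The path runs Helarctos_sapiens → … → MRCA → … → Hylobates_niger; the MRCA is the node subtending (((Bacillus_sylvestris,(Schizosaccharomyces_vulgaris,Helarctos_sapiens)),Papio_vulgaris),(((Hylobates_niger,Solenopsis_robustus),Betula_rubra),(Corylus_domesticus,(Salmo_maculatus,Oryzias_rubra)))).
Branch lengths along that path: 6 + 3 + 5 + 8 + 3 + 6 + 1 + 2 = 34.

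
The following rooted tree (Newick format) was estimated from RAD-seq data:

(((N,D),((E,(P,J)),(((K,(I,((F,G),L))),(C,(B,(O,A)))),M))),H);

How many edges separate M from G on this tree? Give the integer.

The MRCA of M and G is the node subtending (((K,(I,((F,G),L))),(C,(B,(O,A)))),M).
From M up to that node: 1 branch. From G up to the same node: 6 branches. Total: 1 + 6 = 7.

7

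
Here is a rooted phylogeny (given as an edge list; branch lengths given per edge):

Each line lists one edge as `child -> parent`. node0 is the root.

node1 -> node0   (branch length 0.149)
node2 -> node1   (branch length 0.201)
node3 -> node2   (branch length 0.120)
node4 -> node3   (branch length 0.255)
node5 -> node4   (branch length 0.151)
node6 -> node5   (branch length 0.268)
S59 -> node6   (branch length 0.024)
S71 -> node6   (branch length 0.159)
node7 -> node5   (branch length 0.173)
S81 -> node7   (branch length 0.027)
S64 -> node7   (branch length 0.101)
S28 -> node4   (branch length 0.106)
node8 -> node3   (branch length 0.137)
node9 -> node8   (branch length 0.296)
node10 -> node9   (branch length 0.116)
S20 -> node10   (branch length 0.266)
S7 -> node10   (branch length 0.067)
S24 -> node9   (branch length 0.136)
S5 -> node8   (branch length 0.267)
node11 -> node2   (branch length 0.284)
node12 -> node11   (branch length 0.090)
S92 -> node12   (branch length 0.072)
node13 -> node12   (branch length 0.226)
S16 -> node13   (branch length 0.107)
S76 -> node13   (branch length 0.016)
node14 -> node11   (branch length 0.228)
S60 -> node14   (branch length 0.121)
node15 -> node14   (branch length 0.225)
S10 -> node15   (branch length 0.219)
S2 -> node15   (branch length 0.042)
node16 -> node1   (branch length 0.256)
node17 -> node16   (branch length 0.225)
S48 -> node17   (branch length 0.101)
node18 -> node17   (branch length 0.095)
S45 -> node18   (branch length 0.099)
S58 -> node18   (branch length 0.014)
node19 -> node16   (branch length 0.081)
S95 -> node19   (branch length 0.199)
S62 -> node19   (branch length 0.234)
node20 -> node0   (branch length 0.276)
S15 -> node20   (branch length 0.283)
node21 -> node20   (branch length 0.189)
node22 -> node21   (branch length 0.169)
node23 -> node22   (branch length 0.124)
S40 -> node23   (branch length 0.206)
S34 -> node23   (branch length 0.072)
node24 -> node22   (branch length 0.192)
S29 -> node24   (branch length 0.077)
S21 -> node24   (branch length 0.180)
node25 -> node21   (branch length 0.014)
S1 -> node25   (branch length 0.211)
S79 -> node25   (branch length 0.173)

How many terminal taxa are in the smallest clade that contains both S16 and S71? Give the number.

The MRCA of S16 and S71 is the node subtending (((((S59,S71),(S81,S64)),S28),(((S20,S7),S24),S5)),((S92,(S16,S76)),(S60,(S10,S2)))).
That clade contains 15 terminal taxa: S10, S16, S2, S20, S24, S28, S5, S59, S60, S64, S7, S71, S76, S81, S92.

15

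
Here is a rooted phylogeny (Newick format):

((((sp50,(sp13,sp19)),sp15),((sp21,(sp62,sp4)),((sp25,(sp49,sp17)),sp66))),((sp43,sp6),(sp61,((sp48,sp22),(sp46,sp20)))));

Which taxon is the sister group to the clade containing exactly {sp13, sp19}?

The clade containing exactly {sp13, sp19} attaches to the tree at the node subtending (sp50,(sp13,sp19)).
The other lineage descending from that same node — the sister group — is the single tip sp50.

sp50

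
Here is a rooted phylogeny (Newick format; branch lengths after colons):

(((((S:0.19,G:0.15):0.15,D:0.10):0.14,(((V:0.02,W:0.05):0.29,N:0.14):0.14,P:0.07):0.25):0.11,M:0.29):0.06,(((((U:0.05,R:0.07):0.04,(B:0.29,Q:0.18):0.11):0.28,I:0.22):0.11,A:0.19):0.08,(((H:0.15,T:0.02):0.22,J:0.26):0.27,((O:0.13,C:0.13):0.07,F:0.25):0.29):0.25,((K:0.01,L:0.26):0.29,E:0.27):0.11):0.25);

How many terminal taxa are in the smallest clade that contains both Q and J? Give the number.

The MRCA of Q and J is the node subtending (((((U,R),(B,Q)),I),A),(((H,T),J),((O,C),F)),((K,L),E)).
That clade contains 15 terminal taxa: A, B, C, E, F, H, I, J, K, L, O, Q, R, T, U.

15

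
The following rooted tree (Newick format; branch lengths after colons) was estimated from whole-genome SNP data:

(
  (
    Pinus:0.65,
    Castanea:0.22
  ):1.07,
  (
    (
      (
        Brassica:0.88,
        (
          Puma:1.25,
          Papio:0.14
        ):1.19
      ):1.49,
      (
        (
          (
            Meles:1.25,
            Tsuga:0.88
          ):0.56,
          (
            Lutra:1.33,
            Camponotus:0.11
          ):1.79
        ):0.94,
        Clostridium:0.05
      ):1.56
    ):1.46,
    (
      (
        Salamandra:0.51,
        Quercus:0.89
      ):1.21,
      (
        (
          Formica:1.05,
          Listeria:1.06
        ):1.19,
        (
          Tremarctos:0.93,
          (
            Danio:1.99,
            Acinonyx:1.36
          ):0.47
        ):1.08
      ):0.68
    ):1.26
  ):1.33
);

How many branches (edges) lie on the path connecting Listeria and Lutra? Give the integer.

9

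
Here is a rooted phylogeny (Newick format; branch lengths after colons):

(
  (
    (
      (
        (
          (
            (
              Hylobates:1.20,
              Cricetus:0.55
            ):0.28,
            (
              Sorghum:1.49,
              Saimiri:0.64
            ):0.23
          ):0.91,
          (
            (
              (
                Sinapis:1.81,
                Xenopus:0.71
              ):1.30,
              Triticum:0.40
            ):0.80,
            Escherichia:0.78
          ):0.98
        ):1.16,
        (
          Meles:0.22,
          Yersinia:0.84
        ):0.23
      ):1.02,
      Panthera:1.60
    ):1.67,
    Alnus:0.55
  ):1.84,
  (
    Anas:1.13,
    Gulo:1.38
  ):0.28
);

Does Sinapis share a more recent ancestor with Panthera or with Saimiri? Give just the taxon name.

Saimiri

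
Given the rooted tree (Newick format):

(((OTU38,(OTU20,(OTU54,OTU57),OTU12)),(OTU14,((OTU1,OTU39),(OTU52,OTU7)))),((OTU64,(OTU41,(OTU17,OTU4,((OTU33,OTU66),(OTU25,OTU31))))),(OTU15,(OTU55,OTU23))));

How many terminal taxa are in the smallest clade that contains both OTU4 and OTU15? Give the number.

The MRCA of OTU4 and OTU15 is the node subtending ((OTU64,(OTU41,(OTU17,OTU4,((OTU33,OTU66),(OTU25,OTU31))))),(OTU15,(OTU55,OTU23))).
That clade contains 11 terminal taxa: OTU15, OTU17, OTU23, OTU25, OTU31, OTU33, OTU4, OTU41, OTU55, OTU64, OTU66.

11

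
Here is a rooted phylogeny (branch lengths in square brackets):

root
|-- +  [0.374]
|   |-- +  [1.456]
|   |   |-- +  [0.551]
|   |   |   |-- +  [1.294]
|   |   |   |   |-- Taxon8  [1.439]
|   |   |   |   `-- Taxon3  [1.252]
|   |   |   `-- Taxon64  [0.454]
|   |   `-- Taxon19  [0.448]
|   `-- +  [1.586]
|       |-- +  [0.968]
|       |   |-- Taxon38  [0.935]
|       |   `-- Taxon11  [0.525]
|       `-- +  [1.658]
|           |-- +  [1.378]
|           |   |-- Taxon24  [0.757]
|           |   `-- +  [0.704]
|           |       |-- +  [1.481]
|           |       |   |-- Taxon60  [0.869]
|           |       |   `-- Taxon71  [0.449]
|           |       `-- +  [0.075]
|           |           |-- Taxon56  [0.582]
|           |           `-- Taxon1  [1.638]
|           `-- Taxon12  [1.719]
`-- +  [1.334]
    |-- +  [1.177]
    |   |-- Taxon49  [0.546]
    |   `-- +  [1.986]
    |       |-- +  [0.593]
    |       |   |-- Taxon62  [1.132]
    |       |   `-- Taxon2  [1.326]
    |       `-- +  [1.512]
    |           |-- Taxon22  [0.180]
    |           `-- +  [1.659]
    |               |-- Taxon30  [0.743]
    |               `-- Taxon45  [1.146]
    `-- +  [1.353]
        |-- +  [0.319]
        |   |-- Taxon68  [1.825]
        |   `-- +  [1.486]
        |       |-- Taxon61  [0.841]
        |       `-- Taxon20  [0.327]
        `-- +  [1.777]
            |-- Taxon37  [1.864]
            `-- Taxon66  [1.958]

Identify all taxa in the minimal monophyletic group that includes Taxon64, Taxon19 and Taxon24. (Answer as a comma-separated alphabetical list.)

Tracing Taxon64: it sits inside ((Taxon8,Taxon3),Taxon64).
Tracing Taxon19: it sits inside (((Taxon8,Taxon3),Taxon64),Taxon19).
Tracing Taxon24: it sits inside (Taxon24,((Taxon60,Taxon71),(Taxon56,Taxon1))).
The smallest clade enclosing all 3 is ((((Taxon8,Taxon3),Taxon64),Taxon19),((Taxon38,Taxon11),((Taxon24,((Taxon60,Taxon71),(Taxon56,Taxon1))),Taxon12))); the answer is its 12 terminal taxa in alphabetical order.

Taxon1, Taxon11, Taxon12, Taxon19, Taxon24, Taxon3, Taxon38, Taxon56, Taxon60, Taxon64, Taxon71, Taxon8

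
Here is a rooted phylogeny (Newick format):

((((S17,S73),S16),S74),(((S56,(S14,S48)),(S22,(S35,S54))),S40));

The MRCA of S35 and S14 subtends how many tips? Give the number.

6

The MRCA of S35 and S14 is the node subtending ((S56,(S14,S48)),(S22,(S35,S54))).
That clade contains 6 terminal taxa: S14, S22, S35, S48, S54, S56.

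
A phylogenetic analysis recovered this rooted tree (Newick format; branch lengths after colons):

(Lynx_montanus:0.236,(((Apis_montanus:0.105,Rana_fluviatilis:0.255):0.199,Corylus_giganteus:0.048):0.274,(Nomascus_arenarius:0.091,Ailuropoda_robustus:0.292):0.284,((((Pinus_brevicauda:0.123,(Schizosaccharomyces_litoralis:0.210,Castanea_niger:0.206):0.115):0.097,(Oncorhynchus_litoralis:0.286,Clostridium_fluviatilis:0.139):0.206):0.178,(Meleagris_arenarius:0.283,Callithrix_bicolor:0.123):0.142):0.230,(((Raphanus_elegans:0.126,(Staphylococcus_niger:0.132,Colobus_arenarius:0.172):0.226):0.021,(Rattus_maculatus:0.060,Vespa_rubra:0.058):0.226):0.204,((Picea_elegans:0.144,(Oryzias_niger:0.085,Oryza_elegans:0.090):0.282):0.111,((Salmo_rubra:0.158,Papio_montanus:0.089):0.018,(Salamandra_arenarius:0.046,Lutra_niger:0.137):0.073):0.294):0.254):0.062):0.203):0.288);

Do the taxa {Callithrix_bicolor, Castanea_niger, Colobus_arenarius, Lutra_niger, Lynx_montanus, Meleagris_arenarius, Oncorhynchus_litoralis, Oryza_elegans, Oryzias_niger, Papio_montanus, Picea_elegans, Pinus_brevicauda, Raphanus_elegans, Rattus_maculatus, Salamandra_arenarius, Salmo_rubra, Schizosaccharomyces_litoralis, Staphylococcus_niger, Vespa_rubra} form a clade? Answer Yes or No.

No

The MRCA of the listed taxa is the root, so the smallest clade containing them is the whole tree.
That clade also contains Ailuropoda_robustus, Apis_montanus, Clostridium_fluviatilis, Corylus_giganteus, Nomascus_arenarius, Rana_fluviatilis, which are not in the proposed group, so the group is not monophyletic.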